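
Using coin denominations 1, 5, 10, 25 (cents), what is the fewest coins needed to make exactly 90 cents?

5

Use the largest denomination that fits, subtract, and repeat.
90 − 3×25→15 − 1×10→5 − 1×5→0
Total coins = 3 + 1 + 1 = 5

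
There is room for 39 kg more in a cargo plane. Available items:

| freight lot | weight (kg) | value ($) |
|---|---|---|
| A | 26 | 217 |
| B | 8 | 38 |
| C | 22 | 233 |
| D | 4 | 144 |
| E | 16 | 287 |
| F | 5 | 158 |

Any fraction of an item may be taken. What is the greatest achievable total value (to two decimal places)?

Sort by value per unit weight and fill in that order.
Order: D (144/4=36.00) > F (158/5=31.60) > E (287/16=17.94) > C (233/22=10.59) > A (217/26=8.35) > B (38/8=4.75)
Fill: take D (4 @ 144) → take F (5 @ 158) → take E (16 @ 287) → take 14/22 of C → 148.27; 39/39 used.
Total value = 737.27

737.27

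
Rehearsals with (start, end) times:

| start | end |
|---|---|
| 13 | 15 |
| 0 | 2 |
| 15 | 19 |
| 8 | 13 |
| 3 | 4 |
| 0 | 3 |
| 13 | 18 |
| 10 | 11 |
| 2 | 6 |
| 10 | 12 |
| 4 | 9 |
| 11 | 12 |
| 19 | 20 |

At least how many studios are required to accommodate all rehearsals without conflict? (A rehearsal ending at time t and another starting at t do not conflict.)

The answer is the maximum number of intervals overlapping at any instant.
starts: [0, 0, 2, 3, 4, 8, 10, 10, 11, 13, 13, 15, 19]
ends:   [2, 3, 4, 6, 9, 11, 12, 12, 13, 15, 18, 19, 20]
s0→1 s0→2 e2→1 s2→2 e3→1 s3→2 e4→1 s4→2 e6→1 s8→2 e9→1 s10→2 s10→3  — peak 3.

3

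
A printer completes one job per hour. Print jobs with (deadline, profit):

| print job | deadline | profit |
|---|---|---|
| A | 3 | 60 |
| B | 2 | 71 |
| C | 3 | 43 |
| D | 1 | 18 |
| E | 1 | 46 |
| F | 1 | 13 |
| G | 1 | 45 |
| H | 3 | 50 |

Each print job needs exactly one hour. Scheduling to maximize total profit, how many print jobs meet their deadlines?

Sort by profit descending; place each in the latest free slot ≤ its deadline.
By profit: B(d2,71), A(d3,60), H(d3,50), E(d1,46), G(d1,45), C(d3,43), D(d1,18), F(d1,13)
B→slot 2; A→slot 3; H→slot 1; E skipped; G skipped; C skipped; D skipped; F skipped.
3 of 8 scheduled.

3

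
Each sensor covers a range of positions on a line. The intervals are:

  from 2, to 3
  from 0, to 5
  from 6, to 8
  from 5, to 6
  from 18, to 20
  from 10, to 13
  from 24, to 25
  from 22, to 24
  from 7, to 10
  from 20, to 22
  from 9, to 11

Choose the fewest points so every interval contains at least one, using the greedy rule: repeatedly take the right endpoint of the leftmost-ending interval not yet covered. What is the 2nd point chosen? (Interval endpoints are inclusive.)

Process intervals by earliest right end; each time one isn't hit yet, stab at its right endpoint.
By right end: [2,3]  [0,5]  [5,6]  [6,8]  [7,10]  [9,11]  [10,13]  [18,20]  [20,22]  [22,24]  [24,25]
[2,3] uncovered → point at 3; [5,6] uncovered → point at 6; [7,10] uncovered → point at 10; [18,20] uncovered → point at 20; [22,24] uncovered → point at 24.
Points: 3, 6, 10, 20, 24 (5 total).

6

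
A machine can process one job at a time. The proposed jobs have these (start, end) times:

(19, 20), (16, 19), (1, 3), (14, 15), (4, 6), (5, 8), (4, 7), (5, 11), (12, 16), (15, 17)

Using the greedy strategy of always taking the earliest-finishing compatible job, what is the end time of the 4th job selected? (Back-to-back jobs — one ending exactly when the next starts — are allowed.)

Order by finish time; keep every interval that doesn't clash with the previous kept one.
By end time: (1,3), (4,6), (4,7), (5,8), (5,11), (14,15), (12,16), (15,17), (16,19), (19,20).
Pick (1,3); next start ≥ 3 → (4,6); next start ≥ 6 → (14,15); next start ≥ 15 → (15,17); next start ≥ 17 → (19,20).
Selected: (1,3) (4,6) (14,15) (15,17) (19,20)

17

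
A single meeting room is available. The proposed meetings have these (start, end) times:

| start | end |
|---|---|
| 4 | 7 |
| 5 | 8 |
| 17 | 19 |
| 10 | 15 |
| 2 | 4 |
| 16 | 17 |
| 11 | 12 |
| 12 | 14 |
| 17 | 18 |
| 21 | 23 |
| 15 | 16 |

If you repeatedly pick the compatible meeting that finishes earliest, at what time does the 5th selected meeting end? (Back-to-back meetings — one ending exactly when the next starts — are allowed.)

Greedy by earliest finish: after sorting by end time, pick each interval compatible with the last pick.
Sorted by end: (2,4)  (4,7)  (5,8)  (11,12)  (12,14)  (10,15)  (15,16)  (16,17)  (17,18)  (17,19)  (21,23)
take (2,4); take (4,7); skip (5,8); take (11,12); take (12,14); take (15,16); take (16,17); take (17,18); skip (17,19); take (21,23).
Selected: (2,4) (4,7) (11,12) (12,14) (15,16) (16,17) (17,18) (21,23)

16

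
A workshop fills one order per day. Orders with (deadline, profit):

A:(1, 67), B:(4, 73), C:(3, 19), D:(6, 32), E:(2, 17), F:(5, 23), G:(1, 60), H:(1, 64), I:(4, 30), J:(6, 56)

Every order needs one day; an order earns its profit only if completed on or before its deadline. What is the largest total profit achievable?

Sort by profit descending; place each in the latest free slot ≤ its deadline.
Profit order: B=73 A=67 H=64 G=60 J=56 D=32 I=30 F=23 C=19 E=17
Assign: B→slot 4, A→slot 1, H skipped, G skipped, J→slot 6, D→slot 5, I→slot 3, F→slot 2, C skipped, E skipped.
Slots: [1:A] [2:F] [3:I] [4:B] [5:D] [6:J]
Profit = 67 + 23 + 30 + 73 + 32 + 56 = 281

281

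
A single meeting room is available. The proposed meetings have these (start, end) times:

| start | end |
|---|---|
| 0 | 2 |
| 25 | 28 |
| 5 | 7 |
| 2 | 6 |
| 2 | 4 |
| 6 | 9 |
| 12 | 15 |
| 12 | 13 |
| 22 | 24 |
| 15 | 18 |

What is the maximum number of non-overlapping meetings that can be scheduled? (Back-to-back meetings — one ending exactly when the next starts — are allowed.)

7

Sort by end time and greedily take each interval whose start is ≥ the last chosen end.
By end time: (0,2), (2,4), (2,6), (5,7), (6,9), (12,13), (12,15), (15,18), (22,24), (25,28).
Pick (0,2); next start ≥ 2 → (2,4); next start ≥ 4 → (5,7); next start ≥ 7 → (12,13); next start ≥ 13 → (15,18); next start ≥ 18 → (22,24); next start ≥ 24 → (25,28).
Selected 7 meetings.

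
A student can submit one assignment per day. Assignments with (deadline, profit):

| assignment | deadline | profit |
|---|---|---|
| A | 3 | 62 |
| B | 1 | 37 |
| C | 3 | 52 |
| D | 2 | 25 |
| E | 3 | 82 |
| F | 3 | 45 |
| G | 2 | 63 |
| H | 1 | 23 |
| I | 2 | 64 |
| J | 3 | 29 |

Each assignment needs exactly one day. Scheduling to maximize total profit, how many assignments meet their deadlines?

3

Sort by profit descending; place each in the latest free slot ≤ its deadline.
Profit order: E=82 I=64 G=63 A=62 C=52 F=45 B=37 J=29 D=25 H=23
Assign: E→slot 3, I→slot 2, G→slot 1, A skipped, C skipped, F skipped, B skipped, J skipped, D skipped, H skipped.
Slots: [1:G] [2:I] [3:E]
3 of 10 scheduled.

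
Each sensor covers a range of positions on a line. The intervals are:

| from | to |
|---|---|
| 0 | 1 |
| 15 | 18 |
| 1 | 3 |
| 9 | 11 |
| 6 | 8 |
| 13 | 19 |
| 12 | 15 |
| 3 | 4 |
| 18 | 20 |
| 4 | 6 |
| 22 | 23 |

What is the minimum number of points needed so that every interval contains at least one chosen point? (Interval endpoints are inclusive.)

7

By right end: [0,1]  [1,3]  [3,4]  [4,6]  [6,8]  [9,11]  [12,15]  [15,18]  [13,19]  [18,20]  [22,23]
[0,1] uncovered → point at 1; [3,4] uncovered → point at 4; [6,8] uncovered → point at 8; [9,11] uncovered → point at 11; [12,15] uncovered → point at 15; [18,20] uncovered → point at 20; [22,23] uncovered → point at 23.
Points: 1, 4, 8, 11, 15, 20, 23 (7 total).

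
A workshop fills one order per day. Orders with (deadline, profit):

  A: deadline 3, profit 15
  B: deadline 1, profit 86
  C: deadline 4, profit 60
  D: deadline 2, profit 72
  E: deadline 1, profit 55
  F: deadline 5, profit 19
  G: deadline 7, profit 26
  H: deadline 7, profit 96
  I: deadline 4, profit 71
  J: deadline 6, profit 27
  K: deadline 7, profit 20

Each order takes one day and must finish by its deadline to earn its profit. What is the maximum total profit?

Sort by profit descending; place each in the latest free slot ≤ its deadline.
Profit order: H=96 B=86 D=72 I=71 C=60 E=55 J=27 G=26 K=20 F=19 A=15
Assign: H→slot 7, B→slot 1, D→slot 2, I→slot 4, C→slot 3, E skipped, J→slot 6, G→slot 5, K skipped, F skipped, A skipped.
Slots: [1:B] [2:D] [3:C] [4:I] [5:G] [6:J] [7:H]
Profit = 86 + 72 + 60 + 71 + 26 + 27 + 96 = 438

438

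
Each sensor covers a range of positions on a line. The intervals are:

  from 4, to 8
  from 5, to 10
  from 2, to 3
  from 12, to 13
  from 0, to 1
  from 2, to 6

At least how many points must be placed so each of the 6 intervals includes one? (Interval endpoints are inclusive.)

4

Sorted: [0,1] [2,3] [2,6] [4,8] [5,10] [12,13]
{[0,1]} hit by 1; {[2,3],[2,6]} hit by 3; {[4,8],[5,10]} hit by 8; {[12,13]} hit by 13.
Points: 1, 3, 8, 13 (4 total).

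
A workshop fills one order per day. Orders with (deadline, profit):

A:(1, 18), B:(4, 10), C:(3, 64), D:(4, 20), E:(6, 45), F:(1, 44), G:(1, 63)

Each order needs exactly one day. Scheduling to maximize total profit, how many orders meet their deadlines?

5

Sort by profit descending; place each in the latest free slot ≤ its deadline.
Profit order: C=64 G=63 E=45 F=44 D=20 A=18 B=10
Assign: C→slot 3, G→slot 1, E→slot 6, F skipped, D→slot 4, A skipped, B→slot 2.
Slots: [1:G] [2:B] [3:C] [4:D] [6:E]
5 of 7 scheduled.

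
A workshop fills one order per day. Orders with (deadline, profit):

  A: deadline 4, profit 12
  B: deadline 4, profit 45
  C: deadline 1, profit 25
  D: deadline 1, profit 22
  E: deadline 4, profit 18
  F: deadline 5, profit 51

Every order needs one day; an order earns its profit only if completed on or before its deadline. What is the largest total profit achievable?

Take jobs in profit order; each goes to the latest open slot no later than its deadline.
Profit order: F=51 B=45 C=25 D=22 E=18 A=12
Assign: F→slot 5, B→slot 4, C→slot 1, D skipped, E→slot 3, A→slot 2.
Slots: [1:C] [2:A] [3:E] [4:B] [5:F]
Profit = 25 + 12 + 18 + 45 + 51 = 151

151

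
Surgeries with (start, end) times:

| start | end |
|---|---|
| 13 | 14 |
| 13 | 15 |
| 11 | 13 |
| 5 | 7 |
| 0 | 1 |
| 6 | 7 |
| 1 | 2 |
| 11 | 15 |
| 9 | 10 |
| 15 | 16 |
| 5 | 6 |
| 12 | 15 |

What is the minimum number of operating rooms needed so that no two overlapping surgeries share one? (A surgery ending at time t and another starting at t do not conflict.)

4

starts: [0, 1, 5, 5, 6, 9, 11, 11, 12, 13, 13, 15]
ends:   [1, 2, 6, 7, 7, 10, 13, 14, 15, 15, 15, 16]
s0→1 e1→0 s1→1 e2→0 s5→1 s5→2 e6→1 s6→2 e7→1 e7→0 s9→1 e10→0 s11→1 s11→2 s12→3 e13→2 s13→3 s13→4  — peak 4.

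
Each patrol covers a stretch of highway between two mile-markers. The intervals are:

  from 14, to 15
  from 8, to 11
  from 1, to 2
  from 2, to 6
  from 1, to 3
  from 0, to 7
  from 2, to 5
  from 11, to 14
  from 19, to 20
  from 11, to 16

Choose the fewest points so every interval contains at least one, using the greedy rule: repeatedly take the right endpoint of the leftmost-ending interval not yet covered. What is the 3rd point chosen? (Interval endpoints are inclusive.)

By right end: [1,2]  [1,3]  [2,5]  [2,6]  [0,7]  [8,11]  [11,14]  [14,15]  [11,16]  [19,20]
[1,2] uncovered → point at 2; [8,11] uncovered → point at 11; [14,15] uncovered → point at 15; [19,20] uncovered → point at 20.
Points: 2, 11, 15, 20 (4 total).

15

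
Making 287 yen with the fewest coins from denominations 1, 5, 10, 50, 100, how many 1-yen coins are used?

Greedy: take as many of the largest coin as possible, then repeat with the remainder.
287 = 2×100 + 1×50 + 3×10 + 1×5 + 2×1
Count of 1: 2

2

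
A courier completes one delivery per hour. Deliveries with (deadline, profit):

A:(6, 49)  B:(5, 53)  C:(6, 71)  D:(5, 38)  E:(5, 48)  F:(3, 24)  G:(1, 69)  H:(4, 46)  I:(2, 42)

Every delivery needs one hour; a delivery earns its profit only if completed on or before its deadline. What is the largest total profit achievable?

336

Profit order: C=71 G=69 B=53 A=49 E=48 H=46 I=42 D=38 F=24
Assign: C→slot 6, G→slot 1, B→slot 5, A→slot 4, E→slot 3, H→slot 2, I skipped, D skipped, F skipped.
Slots: [1:G] [2:H] [3:E] [4:A] [5:B] [6:C]
Profit = 69 + 46 + 48 + 49 + 53 + 71 = 336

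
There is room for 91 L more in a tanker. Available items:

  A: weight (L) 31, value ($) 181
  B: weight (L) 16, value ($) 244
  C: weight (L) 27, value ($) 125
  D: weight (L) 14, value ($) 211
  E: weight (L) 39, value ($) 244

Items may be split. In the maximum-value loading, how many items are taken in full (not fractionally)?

Sort by value per unit weight and fill in that order.
Order: B (244/16=15.25) > D (211/14=15.07) > E (244/39=6.26) > A (181/31=5.84) > C (125/27=4.63)
Fill: take B (16 @ 244) → take D (14 @ 211) → take E (39 @ 244) → take 22/31 of A → 128.45; 91/91 used.
3 item(s) taken whole; one partial (take 22/31 of A).

3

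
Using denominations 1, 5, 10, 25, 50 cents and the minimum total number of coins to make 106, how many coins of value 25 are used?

0

Greedy: take as many of the largest coin as possible, then repeat with the remainder.
106 − 2×50→6 − 1×5→1 − 1×1→0
Count of 25: 0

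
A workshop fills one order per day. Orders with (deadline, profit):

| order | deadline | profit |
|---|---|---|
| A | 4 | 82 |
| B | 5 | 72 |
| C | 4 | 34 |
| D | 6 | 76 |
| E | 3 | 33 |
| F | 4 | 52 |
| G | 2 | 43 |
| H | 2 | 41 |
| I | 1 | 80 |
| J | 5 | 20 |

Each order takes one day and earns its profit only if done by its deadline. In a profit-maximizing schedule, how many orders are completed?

Profit order: A=82 I=80 D=76 B=72 F=52 G=43 H=41 C=34 E=33 J=20
Assign: A→slot 4, I→slot 1, D→slot 6, B→slot 5, F→slot 3, G→slot 2, H skipped, C skipped, E skipped, J skipped.
Slots: [1:I] [2:G] [3:F] [4:A] [5:B] [6:D]
6 of 10 scheduled.

6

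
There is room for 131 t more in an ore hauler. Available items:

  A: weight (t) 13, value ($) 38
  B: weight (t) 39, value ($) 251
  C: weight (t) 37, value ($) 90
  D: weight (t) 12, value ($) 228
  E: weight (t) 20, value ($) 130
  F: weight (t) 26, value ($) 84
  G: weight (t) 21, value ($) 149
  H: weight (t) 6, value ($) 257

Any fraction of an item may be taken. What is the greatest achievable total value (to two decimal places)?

Sort by value per unit weight and fill in that order.
Order: H (257/6=42.83) > D (228/12=19.00) > G (149/21=7.10) > E (130/20=6.50) > B (251/39=6.44) > F (84/26=3.23) > A (38/13=2.92) > C (90/37=2.43)
Fill: take H (6 @ 257) → take D (12 @ 228) → take G (21 @ 149) → take E (20 @ 130) → take B (39 @ 251) → take F (26 @ 84) → take 7/13 of A → 20.46; 131/131 used.
Total value = 1119.46

1119.46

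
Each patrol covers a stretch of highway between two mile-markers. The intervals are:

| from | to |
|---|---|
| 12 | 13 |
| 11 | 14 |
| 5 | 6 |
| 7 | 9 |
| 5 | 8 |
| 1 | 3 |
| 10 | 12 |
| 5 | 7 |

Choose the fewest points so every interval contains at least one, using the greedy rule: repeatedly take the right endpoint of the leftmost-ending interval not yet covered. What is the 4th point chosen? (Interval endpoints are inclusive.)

12

Sorted: [1,3] [5,6] [5,7] [5,8] [7,9] [10,12] [12,13] [11,14]
{[1,3]} hit by 3; {[5,6],[5,7],[5,8]} hit by 6; {[7,9]} hit by 9; {[10,12],[12,13],[11,14]} hit by 12.
Points: 3, 6, 9, 12 (4 total).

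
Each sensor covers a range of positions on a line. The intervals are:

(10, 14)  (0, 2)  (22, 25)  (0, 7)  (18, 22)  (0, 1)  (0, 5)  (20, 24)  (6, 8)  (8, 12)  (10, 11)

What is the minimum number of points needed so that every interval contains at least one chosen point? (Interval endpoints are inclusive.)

By right end: [0,1]  [0,2]  [0,5]  [0,7]  [6,8]  [10,11]  [8,12]  [10,14]  [18,22]  [20,24]  [22,25]
[0,1] uncovered → point at 1; [6,8] uncovered → point at 8; [10,11] uncovered → point at 11; [18,22] uncovered → point at 22.
Points: 1, 8, 11, 22 (4 total).

4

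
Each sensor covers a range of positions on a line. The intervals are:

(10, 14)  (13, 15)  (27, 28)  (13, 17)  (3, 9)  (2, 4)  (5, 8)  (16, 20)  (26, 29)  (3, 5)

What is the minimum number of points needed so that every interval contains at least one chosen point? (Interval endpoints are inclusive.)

Process intervals by earliest right end; each time one isn't hit yet, stab at its right endpoint.
Sorted: [2,4] [3,5] [5,8] [3,9] [10,14] [13,15] [13,17] [16,20] [27,28] [26,29]
{[2,4],[3,5]} hit by 4; {[5,8],[3,9]} hit by 8; {[10,14],[13,15],[13,17]} hit by 14; {[16,20]} hit by 20; {[27,28],[26,29]} hit by 28.
Points: 4, 8, 14, 20, 28 (5 total).

5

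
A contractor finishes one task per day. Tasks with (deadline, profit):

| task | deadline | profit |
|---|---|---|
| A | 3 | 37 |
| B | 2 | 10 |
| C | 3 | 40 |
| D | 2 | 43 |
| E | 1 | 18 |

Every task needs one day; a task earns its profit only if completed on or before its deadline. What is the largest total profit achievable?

120

Take jobs in profit order; each goes to the latest open slot no later than its deadline.
Profit order: D=43 C=40 A=37 E=18 B=10
Assign: D→slot 2, C→slot 3, A→slot 1, E skipped, B skipped.
Slots: [1:A] [2:D] [3:C]
Profit = 37 + 43 + 40 = 120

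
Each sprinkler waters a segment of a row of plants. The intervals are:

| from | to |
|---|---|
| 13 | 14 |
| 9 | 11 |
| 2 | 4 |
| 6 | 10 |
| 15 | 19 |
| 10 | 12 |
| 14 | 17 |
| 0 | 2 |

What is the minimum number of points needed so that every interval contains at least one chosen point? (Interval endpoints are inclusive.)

Sort by right endpoint; whenever an interval is uncovered, place a point at its right end.
Sorted: [0,2] [2,4] [6,10] [9,11] [10,12] [13,14] [14,17] [15,19]
{[0,2],[2,4]} hit by 2; {[6,10],[9,11],[10,12]} hit by 10; {[13,14],[14,17]} hit by 14; {[15,19]} hit by 19.
Points: 2, 10, 14, 19 (4 total).

4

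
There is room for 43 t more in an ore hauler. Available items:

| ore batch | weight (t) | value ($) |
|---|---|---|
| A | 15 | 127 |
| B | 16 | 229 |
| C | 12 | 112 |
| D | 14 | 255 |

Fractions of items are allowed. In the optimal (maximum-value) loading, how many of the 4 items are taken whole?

Order: D (255/14=18.21) > B (229/16=14.31) > C (112/12=9.33) > A (127/15=8.47)
Fill: take D (14 @ 255) → take B (16 @ 229) → take C (12 @ 112) → take 1/15 of A → 8.47; 43/43 used.
3 item(s) taken whole; one partial (take 1/15 of A).

3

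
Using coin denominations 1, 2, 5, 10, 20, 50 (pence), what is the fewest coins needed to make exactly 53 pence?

53 − 1×50→3 − 1×2→1 − 1×1→0
Total coins = 1 + 1 + 1 = 3

3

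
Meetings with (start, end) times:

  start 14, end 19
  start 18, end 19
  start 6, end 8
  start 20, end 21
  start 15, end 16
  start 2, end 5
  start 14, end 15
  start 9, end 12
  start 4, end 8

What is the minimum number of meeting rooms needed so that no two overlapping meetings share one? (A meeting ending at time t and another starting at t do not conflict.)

2

Events (time:±→running): 2:+→1 4:+→2 … peak 2.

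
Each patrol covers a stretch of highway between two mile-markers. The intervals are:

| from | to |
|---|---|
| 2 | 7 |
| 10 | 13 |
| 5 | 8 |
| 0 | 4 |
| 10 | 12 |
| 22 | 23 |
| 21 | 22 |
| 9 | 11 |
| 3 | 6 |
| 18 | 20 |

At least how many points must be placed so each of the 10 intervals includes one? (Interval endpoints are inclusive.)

By right end: [0,4]  [3,6]  [2,7]  [5,8]  [9,11]  [10,12]  [10,13]  [18,20]  [21,22]  [22,23]
[0,4] uncovered → point at 4; [5,8] uncovered → point at 8; [9,11] uncovered → point at 11; [18,20] uncovered → point at 20; [21,22] uncovered → point at 22.
Points: 4, 8, 11, 20, 22 (5 total).

5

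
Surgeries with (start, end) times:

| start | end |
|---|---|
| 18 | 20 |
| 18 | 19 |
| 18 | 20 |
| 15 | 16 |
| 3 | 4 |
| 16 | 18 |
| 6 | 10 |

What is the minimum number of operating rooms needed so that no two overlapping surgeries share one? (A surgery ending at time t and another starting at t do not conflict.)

3

Events (time:±→running): 3:+→1 4:-→0 6:+→1 10:-→0 15:+→1 16:-→0 16:+→1 18:-→0 18:+→1 18:+→2 18:+→3 … peak 3.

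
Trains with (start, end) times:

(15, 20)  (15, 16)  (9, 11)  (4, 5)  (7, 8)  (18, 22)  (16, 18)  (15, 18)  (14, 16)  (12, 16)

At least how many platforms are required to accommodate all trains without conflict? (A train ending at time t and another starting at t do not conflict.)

The answer is the maximum number of intervals overlapping at any instant.
Events (time:±→running): 4:+→1 5:-→0 7:+→1 8:-→0 9:+→1 11:-→0 12:+→1 14:+→2 15:+→3 15:+→4 15:+→5 … peak 5.

5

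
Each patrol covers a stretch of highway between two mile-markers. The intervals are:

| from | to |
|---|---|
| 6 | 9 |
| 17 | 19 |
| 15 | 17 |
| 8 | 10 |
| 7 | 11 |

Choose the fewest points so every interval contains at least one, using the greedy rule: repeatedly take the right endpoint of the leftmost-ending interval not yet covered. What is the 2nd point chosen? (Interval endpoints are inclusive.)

17

Sorted: [6,9] [8,10] [7,11] [15,17] [17,19]
{[6,9],[8,10],[7,11]} hit by 9; {[15,17],[17,19]} hit by 17.
Points: 9, 17 (2 total).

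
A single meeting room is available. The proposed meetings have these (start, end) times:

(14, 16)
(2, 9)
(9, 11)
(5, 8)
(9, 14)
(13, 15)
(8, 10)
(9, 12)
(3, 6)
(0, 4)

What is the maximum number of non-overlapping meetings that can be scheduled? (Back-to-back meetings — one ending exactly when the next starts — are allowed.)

By end time: (0,4), (3,6), (5,8), (2,9), (8,10), (9,11), (9,12), (9,14), (13,15), (14,16).
Pick (0,4); next start ≥ 4 → (5,8); next start ≥ 8 → (8,10); next start ≥ 10 → (13,15).
Selected 4 meetings.

4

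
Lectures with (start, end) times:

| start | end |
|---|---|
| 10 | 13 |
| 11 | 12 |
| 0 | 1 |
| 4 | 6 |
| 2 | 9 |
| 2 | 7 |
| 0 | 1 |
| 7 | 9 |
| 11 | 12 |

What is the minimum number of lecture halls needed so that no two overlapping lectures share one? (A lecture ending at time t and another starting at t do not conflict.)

3

starts: [0, 0, 2, 2, 4, 7, 10, 11, 11]
ends:   [1, 1, 6, 7, 9, 9, 12, 12, 13]
s0→1 s0→2 e1→1 e1→0 s2→1 s2→2 s4→3  — peak 3.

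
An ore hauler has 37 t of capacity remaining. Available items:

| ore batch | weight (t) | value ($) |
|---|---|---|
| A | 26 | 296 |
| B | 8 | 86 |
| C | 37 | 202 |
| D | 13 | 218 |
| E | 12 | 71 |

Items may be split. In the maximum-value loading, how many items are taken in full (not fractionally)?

1

Sort by value per unit weight and fill in that order.
Ratios (sorted): D 16.77, A 11.38, B 10.75, E 5.92, C 5.46
take D (13 @ 218); take 24/26 of A → 273.23. Capacity used 37/37.
1 item(s) taken whole; one partial (take 24/26 of A).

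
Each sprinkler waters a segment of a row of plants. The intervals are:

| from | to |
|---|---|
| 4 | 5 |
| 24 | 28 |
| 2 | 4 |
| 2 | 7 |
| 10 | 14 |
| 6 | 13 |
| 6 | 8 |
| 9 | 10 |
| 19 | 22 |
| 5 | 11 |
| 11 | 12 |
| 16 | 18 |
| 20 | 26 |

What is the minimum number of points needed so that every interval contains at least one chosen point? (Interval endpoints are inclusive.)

By right end: [2,4]  [4,5]  [2,7]  [6,8]  [9,10]  [5,11]  [11,12]  [6,13]  [10,14]  [16,18]  [19,22]  [20,26]  [24,28]
[2,4] uncovered → point at 4; [6,8] uncovered → point at 8; [9,10] uncovered → point at 10; [11,12] uncovered → point at 12; [16,18] uncovered → point at 18; [19,22] uncovered → point at 22; [24,28] uncovered → point at 28.
Points: 4, 8, 10, 12, 18, 22, 28 (7 total).

7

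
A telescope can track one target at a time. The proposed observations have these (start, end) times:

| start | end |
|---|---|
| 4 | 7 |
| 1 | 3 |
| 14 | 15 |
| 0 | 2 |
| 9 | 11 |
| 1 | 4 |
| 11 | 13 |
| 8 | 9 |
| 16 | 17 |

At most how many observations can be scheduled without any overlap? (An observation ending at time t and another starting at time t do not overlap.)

By end time: (0,2), (1,3), (1,4), (4,7), (8,9), (9,11), (11,13), (14,15), (16,17).
Pick (0,2); next start ≥ 2 → (4,7); next start ≥ 7 → (8,9); next start ≥ 9 → (9,11); next start ≥ 11 → (11,13); next start ≥ 13 → (14,15); next start ≥ 15 → (16,17).
Selected 7 observations.

7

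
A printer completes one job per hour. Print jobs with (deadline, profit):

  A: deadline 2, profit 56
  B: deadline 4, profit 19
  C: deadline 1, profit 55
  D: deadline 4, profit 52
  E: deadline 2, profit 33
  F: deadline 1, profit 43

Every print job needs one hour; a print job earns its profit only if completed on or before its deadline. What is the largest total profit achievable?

Sort by profit descending; place each in the latest free slot ≤ its deadline.
By profit: A(d2,56), C(d1,55), D(d4,52), F(d1,43), E(d2,33), B(d4,19)
A→slot 2; C→slot 1; D→slot 4; F skipped; E skipped; B→slot 3.
Profit = 55 + 56 + 19 + 52 = 182

182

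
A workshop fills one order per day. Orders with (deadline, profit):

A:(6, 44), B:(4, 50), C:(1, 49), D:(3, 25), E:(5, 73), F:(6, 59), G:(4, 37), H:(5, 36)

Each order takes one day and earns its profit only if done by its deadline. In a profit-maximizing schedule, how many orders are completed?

6

By profit: E(d5,73), F(d6,59), B(d4,50), C(d1,49), A(d6,44), G(d4,37), H(d5,36), D(d3,25)
E→slot 5; F→slot 6; B→slot 4; C→slot 1; A→slot 3; G→slot 2; H skipped; D skipped.
6 of 8 scheduled.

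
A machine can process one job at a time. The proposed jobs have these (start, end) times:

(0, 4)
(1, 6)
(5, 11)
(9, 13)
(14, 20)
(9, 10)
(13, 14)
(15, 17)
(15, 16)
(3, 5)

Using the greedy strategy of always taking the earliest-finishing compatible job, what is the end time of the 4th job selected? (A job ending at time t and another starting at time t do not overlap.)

16

Sorted by end: (0,4)  (3,5)  (1,6)  (9,10)  (5,11)  (9,13)  (13,14)  (15,16)  (15,17)  (14,20)
take (0,4); take (9,10); take (13,14); take (15,16).
Selected: (0,4) (9,10) (13,14) (15,16)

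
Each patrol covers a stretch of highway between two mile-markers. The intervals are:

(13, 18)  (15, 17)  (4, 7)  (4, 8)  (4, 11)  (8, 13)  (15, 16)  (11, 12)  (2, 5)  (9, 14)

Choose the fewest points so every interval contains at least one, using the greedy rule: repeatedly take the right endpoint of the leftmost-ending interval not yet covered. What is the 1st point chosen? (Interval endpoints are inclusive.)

5

Process intervals by earliest right end; each time one isn't hit yet, stab at its right endpoint.
By right end: [2,5]  [4,7]  [4,8]  [4,11]  [11,12]  [8,13]  [9,14]  [15,16]  [15,17]  [13,18]
[2,5] uncovered → point at 5; [11,12] uncovered → point at 12; [15,16] uncovered → point at 16.
Points: 5, 12, 16 (3 total).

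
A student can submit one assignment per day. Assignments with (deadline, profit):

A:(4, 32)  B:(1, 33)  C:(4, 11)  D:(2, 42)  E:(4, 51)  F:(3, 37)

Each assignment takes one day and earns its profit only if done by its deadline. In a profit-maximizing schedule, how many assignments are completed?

Profit order: E=51 D=42 F=37 B=33 A=32 C=11
Assign: E→slot 4, D→slot 2, F→slot 3, B→slot 1, A skipped, C skipped.
Slots: [1:B] [2:D] [3:F] [4:E]
4 of 6 scheduled.

4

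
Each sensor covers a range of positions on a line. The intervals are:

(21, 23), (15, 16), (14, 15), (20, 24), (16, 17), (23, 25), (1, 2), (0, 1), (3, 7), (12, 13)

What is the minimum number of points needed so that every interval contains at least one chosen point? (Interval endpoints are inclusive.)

Process intervals by earliest right end; each time one isn't hit yet, stab at its right endpoint.
By right end: [0,1]  [1,2]  [3,7]  [12,13]  [14,15]  [15,16]  [16,17]  [21,23]  [20,24]  [23,25]
[0,1] uncovered → point at 1; [3,7] uncovered → point at 7; [12,13] uncovered → point at 13; [14,15] uncovered → point at 15; [16,17] uncovered → point at 17; [21,23] uncovered → point at 23.
Points: 1, 7, 13, 15, 17, 23 (6 total).

6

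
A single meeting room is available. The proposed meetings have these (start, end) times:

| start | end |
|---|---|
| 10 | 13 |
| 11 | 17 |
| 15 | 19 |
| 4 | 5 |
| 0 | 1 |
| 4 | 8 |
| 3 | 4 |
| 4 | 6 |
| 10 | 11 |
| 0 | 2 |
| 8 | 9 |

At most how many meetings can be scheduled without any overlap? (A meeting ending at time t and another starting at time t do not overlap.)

Greedy by earliest finish: after sorting by end time, pick each interval compatible with the last pick.
By end time: (0,1), (0,2), (3,4), (4,5), (4,6), (4,8), (8,9), (10,11), (10,13), (11,17), (15,19).
Pick (0,1); next start ≥ 1 → (3,4); next start ≥ 4 → (4,5); next start ≥ 5 → (8,9); next start ≥ 9 → (10,11); next start ≥ 11 → (11,17).
Selected 6 meetings.

6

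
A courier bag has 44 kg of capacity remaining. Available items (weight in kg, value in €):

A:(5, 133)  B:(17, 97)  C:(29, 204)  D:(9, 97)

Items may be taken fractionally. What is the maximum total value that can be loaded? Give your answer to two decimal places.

439.71

Order: A (133/5=26.60) > D (97/9=10.78) > C (204/29=7.03) > B (97/17=5.71)
Fill: take A (5 @ 133) → take D (9 @ 97) → take C (29 @ 204) → take 1/17 of B → 5.71; 44/44 used.
Total value = 439.71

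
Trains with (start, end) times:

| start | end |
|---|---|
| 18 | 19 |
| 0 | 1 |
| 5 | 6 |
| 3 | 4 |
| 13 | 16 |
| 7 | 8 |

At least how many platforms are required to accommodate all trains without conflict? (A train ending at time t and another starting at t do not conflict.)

Count concurrent intervals with a sweep; the peak is the room count.
Events (time:±→running): 0:+→1 … peak 1.

1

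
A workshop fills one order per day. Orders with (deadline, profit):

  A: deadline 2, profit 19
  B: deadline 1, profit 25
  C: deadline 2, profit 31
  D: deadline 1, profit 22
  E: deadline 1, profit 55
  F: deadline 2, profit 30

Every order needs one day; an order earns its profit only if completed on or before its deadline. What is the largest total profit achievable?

Take jobs in profit order; each goes to the latest open slot no later than its deadline.
By profit: E(d1,55), C(d2,31), F(d2,30), B(d1,25), D(d1,22), A(d2,19)
E→slot 1; C→slot 2; F skipped; B skipped; D skipped; A skipped.
Profit = 55 + 31 = 86

86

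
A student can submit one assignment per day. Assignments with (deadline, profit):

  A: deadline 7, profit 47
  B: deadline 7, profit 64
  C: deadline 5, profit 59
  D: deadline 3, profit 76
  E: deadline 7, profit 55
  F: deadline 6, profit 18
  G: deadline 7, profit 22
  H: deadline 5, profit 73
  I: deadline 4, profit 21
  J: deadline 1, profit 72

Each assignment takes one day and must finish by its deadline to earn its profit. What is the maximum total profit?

Sort by profit descending; place each in the latest free slot ≤ its deadline.
By profit: D(d3,76), H(d5,73), J(d1,72), B(d7,64), C(d5,59), E(d7,55), A(d7,47), G(d7,22), I(d4,21), F(d6,18)
D→slot 3; H→slot 5; J→slot 1; B→slot 7; C→slot 4; E→slot 6; A→slot 2; G skipped; I skipped; F skipped.
Profit = 72 + 47 + 76 + 59 + 73 + 55 + 64 = 446

446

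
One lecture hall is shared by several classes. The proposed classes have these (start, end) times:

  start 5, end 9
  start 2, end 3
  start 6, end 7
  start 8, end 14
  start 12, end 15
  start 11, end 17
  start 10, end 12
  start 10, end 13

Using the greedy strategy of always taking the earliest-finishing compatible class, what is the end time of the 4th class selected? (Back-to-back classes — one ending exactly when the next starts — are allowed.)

Sorted by end: (2,3)  (6,7)  (5,9)  (10,12)  (10,13)  (8,14)  (12,15)  (11,17)
take (2,3); take (6,7); take (10,12); take (12,15).
Selected: (2,3) (6,7) (10,12) (12,15)

15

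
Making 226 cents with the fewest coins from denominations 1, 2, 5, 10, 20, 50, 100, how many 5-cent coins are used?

1

Greedy: take as many of the largest coin as possible, then repeat with the remainder.
226 − 2×100→26 − 1×20→6 − 1×5→1 − 1×1→0
Count of 5: 1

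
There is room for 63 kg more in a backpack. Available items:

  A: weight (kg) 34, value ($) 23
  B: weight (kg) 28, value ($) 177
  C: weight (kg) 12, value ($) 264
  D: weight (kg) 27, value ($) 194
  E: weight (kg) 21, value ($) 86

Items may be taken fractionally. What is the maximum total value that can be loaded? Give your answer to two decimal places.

609.71

Greedy by value/weight ratio, highest first.
Order: C (264/12=22.00) > D (194/27=7.19) > B (177/28=6.32) > E (86/21=4.10) > A (23/34=0.68)
Fill: take C (12 @ 264) → take D (27 @ 194) → take 24/28 of B → 151.71; 63/63 used.
Total value = 609.71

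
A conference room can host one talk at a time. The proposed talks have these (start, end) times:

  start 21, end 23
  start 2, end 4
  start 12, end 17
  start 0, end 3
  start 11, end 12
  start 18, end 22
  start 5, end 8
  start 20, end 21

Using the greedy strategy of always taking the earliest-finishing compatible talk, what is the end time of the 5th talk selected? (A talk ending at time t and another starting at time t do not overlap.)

Order by finish time; keep every interval that doesn't clash with the previous kept one.
By end time: (0,3), (2,4), (5,8), (11,12), (12,17), (20,21), (18,22), (21,23).
Pick (0,3); next start ≥ 3 → (5,8); next start ≥ 8 → (11,12); next start ≥ 12 → (12,17); next start ≥ 17 → (20,21); next start ≥ 21 → (21,23).
Selected: (0,3) (5,8) (11,12) (12,17) (20,21) (21,23)

21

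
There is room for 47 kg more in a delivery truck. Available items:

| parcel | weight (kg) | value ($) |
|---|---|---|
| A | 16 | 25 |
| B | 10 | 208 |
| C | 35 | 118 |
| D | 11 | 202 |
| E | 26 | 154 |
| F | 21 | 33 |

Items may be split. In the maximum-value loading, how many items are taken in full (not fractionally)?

3

Ratios (sorted): B 20.80, D 18.36, E 5.92, C 3.37, F 1.57, A 1.56
take B (10 @ 208); take D (11 @ 202); take E (26 @ 154). Capacity used 47/47.
3 item(s) taken whole.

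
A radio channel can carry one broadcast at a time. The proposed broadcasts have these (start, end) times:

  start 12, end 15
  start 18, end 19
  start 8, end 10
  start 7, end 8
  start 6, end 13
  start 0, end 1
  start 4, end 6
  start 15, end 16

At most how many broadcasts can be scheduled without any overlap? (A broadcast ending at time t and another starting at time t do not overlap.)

Greedy by earliest finish: after sorting by end time, pick each interval compatible with the last pick.
By end time: (0,1), (4,6), (7,8), (8,10), (6,13), (12,15), (15,16), (18,19).
Pick (0,1); next start ≥ 1 → (4,6); next start ≥ 6 → (7,8); next start ≥ 8 → (8,10); next start ≥ 10 → (12,15); next start ≥ 15 → (15,16); next start ≥ 16 → (18,19).
Selected 7 broadcasts.

7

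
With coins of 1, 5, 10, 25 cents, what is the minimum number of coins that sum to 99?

9

Greedy: take as many of the largest coin as possible, then repeat with the remainder.
99 = 3×25 + 2×10 + 4×1
Total coins = 3 + 2 + 4 = 9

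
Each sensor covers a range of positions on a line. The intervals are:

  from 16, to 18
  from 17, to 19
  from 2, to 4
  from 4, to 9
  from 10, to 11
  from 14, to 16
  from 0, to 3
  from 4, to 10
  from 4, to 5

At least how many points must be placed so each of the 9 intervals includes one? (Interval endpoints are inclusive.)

5

Sorted: [0,3] [2,4] [4,5] [4,9] [4,10] [10,11] [14,16] [16,18] [17,19]
{[0,3],[2,4]} hit by 3; {[4,5],[4,9],[4,10]} hit by 5; {[10,11]} hit by 11; {[14,16],[16,18]} hit by 16; {[17,19]} hit by 19.
Points: 3, 5, 11, 16, 19 (5 total).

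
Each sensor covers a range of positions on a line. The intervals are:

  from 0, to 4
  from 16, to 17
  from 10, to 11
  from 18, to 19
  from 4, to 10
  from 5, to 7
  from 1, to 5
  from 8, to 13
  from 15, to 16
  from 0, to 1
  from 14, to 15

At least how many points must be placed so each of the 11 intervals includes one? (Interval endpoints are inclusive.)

6

By right end: [0,1]  [0,4]  [1,5]  [5,7]  [4,10]  [10,11]  [8,13]  [14,15]  [15,16]  [16,17]  [18,19]
[0,1] uncovered → point at 1; [5,7] uncovered → point at 7; [10,11] uncovered → point at 11; [14,15] uncovered → point at 15; [16,17] uncovered → point at 17; [18,19] uncovered → point at 19.
Points: 1, 7, 11, 15, 17, 19 (6 total).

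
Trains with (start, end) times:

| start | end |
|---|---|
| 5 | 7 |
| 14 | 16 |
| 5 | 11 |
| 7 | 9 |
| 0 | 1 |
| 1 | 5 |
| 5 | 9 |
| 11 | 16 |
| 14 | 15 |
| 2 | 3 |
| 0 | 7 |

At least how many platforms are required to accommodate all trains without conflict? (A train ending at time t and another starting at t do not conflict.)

starts: [0, 0, 1, 2, 5, 5, 5, 7, 11, 14, 14]
ends:   [1, 3, 5, 7, 7, 9, 9, 11, 15, 16, 16]
s0→1 s0→2 e1→1 s1→2 s2→3 e3→2 e5→1 s5→2 s5→3 s5→4  — peak 4.

4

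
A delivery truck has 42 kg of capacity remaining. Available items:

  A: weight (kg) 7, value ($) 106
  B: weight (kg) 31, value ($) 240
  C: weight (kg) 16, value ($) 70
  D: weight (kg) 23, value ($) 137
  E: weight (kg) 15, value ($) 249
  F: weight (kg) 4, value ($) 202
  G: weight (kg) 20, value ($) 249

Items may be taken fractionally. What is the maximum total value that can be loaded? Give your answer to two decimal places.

756.20

Ratios (sorted): F 50.50, E 16.60, A 15.14, G 12.45, B 7.74, D 5.96, C 4.38
take F (4 @ 202); take E (15 @ 249); take A (7 @ 106); take 16/20 of G → 199.20. Capacity used 42/42.
Total value = 756.20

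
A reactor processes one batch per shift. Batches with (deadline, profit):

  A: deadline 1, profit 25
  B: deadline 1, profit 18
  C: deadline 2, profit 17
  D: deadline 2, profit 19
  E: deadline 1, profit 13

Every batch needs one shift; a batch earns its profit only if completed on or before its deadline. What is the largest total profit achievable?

44

Sort by profit descending; place each in the latest free slot ≤ its deadline.
Profit order: A=25 D=19 B=18 C=17 E=13
Assign: A→slot 1, D→slot 2, B skipped, C skipped, E skipped.
Slots: [1:A] [2:D]
Profit = 25 + 19 = 44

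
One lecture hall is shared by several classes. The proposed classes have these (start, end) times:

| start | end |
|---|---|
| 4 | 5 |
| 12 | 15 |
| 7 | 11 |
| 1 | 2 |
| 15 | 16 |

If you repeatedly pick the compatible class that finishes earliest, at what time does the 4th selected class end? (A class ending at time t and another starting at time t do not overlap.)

By end time: (1,2), (4,5), (7,11), (12,15), (15,16).
Pick (1,2); next start ≥ 2 → (4,5); next start ≥ 5 → (7,11); next start ≥ 11 → (12,15); next start ≥ 15 → (15,16).
Selected: (1,2) (4,5) (7,11) (12,15) (15,16)

15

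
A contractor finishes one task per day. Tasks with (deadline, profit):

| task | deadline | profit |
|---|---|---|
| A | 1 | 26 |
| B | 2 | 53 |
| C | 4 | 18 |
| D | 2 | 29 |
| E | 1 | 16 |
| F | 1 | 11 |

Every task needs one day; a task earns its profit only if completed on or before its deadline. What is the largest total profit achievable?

By profit: B(d2,53), D(d2,29), A(d1,26), C(d4,18), E(d1,16), F(d1,11)
B→slot 2; D→slot 1; A skipped; C→slot 4; E skipped; F skipped.
Profit = 29 + 53 + 18 = 100

100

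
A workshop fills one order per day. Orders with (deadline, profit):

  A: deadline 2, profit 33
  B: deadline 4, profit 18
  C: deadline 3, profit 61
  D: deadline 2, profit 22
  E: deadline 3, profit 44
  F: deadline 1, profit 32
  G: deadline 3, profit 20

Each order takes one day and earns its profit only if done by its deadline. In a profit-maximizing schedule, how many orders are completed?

4

Profit order: C=61 E=44 A=33 F=32 D=22 G=20 B=18
Assign: C→slot 3, E→slot 2, A→slot 1, F skipped, D skipped, G skipped, B→slot 4.
Slots: [1:A] [2:E] [3:C] [4:B]
4 of 7 scheduled.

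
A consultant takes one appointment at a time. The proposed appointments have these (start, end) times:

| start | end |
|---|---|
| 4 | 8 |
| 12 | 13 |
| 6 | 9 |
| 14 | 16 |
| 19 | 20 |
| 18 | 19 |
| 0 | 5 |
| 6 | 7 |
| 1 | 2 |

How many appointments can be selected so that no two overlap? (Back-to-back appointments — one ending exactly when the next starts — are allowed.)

By end time: (1,2), (0,5), (6,7), (4,8), (6,9), (12,13), (14,16), (18,19), (19,20).
Pick (1,2); next start ≥ 2 → (6,7); next start ≥ 7 → (12,13); next start ≥ 13 → (14,16); next start ≥ 16 → (18,19); next start ≥ 19 → (19,20).
Selected 6 appointments.

6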